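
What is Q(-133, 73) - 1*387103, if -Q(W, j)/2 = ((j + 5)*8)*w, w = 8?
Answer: -397087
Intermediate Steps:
Q(W, j) = -640 - 128*j (Q(W, j) = -2*(j + 5)*8*8 = -2*(5 + j)*8*8 = -2*(40 + 8*j)*8 = -2*(320 + 64*j) = -640 - 128*j)
Q(-133, 73) - 1*387103 = (-640 - 128*73) - 1*387103 = (-640 - 9344) - 387103 = -9984 - 387103 = -397087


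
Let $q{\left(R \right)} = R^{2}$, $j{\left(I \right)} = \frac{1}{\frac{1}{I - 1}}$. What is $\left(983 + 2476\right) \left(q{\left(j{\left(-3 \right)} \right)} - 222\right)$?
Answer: $-712554$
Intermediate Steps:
$j{\left(I \right)} = -1 + I$ ($j{\left(I \right)} = \frac{1}{\frac{1}{-1 + I}} = -1 + I$)
$\left(983 + 2476\right) \left(q{\left(j{\left(-3 \right)} \right)} - 222\right) = \left(983 + 2476\right) \left(\left(-1 - 3\right)^{2} - 222\right) = 3459 \left(\left(-4\right)^{2} + \left(-1721 + 1499\right)\right) = 3459 \left(16 - 222\right) = 3459 \left(-206\right) = -712554$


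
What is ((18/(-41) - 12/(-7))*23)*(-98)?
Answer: -117852/41 ≈ -2874.4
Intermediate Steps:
((18/(-41) - 12/(-7))*23)*(-98) = ((18*(-1/41) - 12*(-⅐))*23)*(-98) = ((-18/41 + 12/7)*23)*(-98) = ((366/287)*23)*(-98) = (8418/287)*(-98) = -117852/41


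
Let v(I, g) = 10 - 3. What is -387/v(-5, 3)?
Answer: -387/7 ≈ -55.286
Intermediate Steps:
v(I, g) = 7
-387/v(-5, 3) = -387/7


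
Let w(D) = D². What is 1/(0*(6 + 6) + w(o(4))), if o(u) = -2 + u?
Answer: ¼ ≈ 0.25000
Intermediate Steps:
1/(0*(6 + 6) + w(o(4))) = 1/(0*(6 + 6) + (-2 + 4)²) = 1/(0*12 + 2²) = 1/(0 + 4) = 1/4 = ¼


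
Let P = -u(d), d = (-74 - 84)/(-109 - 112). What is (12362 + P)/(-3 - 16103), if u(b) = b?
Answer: -1365922/1779713 ≈ -0.76750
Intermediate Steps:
d = 158/221 (d = -158/(-221) = -158*(-1/221) = 158/221 ≈ 0.71493)
P = -158/221 (P = -1*158/221 = -158/221 ≈ -0.71493)
(12362 + P)/(-3 - 16103) = (12362 - 158/221)/(-3 - 16103) = (2731844/221)/(-16106) = (2731844/221)*(-1/16106) = -1365922/1779713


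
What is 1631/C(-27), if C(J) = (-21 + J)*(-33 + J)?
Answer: 1631/2880 ≈ 0.56632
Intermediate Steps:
C(J) = (-33 + J)*(-21 + J)
1631/C(-27) = 1631/(693 + (-27)² - 54*(-27)) = 1631/(693 + 729 + 1458) = 1631/2880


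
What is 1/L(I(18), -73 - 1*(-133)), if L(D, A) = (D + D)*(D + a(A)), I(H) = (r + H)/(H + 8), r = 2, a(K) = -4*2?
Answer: -169/1880 ≈ -0.089894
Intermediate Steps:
a(K) = -8
I(H) = (2 + H)/(8 + H) (I(H) = (2 + H)/(H + 8) = (2 + H)/(8 + H))
L(D, A) = 2*D*(-8 + D) (L(D, A) = (D + D)*(D - 8) = (2*D)*(-8 + D) = 2*D*(-8 + D))
1/L(I(18), -73 - 1*(-133)) = 1/(2*((2 + 18)/(8 + 18))*(-8 + (2 + 18)/(8 + 18))) = 1/(2*(20/26)*(-8 + 20/26)) = 1/(2*((1/26)*20)*(-8 + (1/26)*20)) = 1/(2*(10/13)*(-8 + 10/13)) = 1/(2*(10/13)*(-94/13)) = 1/(-1880/169) = -169/1880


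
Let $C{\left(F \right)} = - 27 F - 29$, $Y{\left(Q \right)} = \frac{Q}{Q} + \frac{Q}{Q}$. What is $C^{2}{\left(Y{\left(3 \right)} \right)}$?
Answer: $6889$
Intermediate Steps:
$Y{\left(Q \right)} = 2$ ($Y{\left(Q \right)} = 1 + 1 = 2$)
$C{\left(F \right)} = -29 - 27 F$
$C^{2}{\left(Y{\left(3 \right)} \right)} = \left(-29 - 54\right)^{2} = \left(-83\right)^{2} = 6889$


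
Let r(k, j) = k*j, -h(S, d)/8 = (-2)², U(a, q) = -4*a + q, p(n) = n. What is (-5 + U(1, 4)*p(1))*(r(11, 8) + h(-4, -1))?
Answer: -280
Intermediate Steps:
U(a, q) = q - 4*a
h(S, d) = -32 (h(S, d) = -8*(-2)² = -8*4 = -32)
r(k, j) = j*k
(-5 + U(1, 4)*p(1))*(r(11, 8) + h(-4, -1)) = (-5 + (4 - 4*1)*1)*(8*11 - 32) = (-5 + (4 - 4)*1)*(88 - 32) = (-5 + 0*1)*56 = (-5 + 0)*56 = -5*56 = -280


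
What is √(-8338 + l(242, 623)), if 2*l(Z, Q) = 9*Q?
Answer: I*√22138/2 ≈ 74.394*I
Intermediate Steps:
l(Z, Q) = 9*Q/2 (l(Z, Q) = (9*Q)/2 = 9*Q/2)
√(-8338 + l(242, 623)) = √(-8338 + (9/2)*623) = √(-8338 + 5607/2) = √(-11069/2) = I*√22138/2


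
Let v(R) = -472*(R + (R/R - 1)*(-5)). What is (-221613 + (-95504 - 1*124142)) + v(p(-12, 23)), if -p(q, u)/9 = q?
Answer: -492235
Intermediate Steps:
p(q, u) = -9*q
v(R) = -472*R (v(R) = -472*(R + (1 - 1)*(-5)) = -472*(R + 0*(-5)) = -472*(R + 0) = -472*R)
(-221613 + (-95504 - 1*124142)) + v(p(-12, 23)) = (-221613 + (-95504 - 1*124142)) - (-4248)*(-12) = (-221613 + (-95504 - 124142)) - 472*108 = (-221613 - 219646) - 50976 = -441259 - 50976 = -492235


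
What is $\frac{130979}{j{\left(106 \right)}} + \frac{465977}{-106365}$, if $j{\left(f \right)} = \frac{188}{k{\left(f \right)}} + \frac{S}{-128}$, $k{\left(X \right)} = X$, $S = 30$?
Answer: $\frac{208165158689}{2446395} \approx 85091.0$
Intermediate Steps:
$j{\left(f \right)} = - \frac{15}{64} + \frac{188}{f}$ ($j{\left(f \right)} = \frac{188}{f} + \frac{30}{-128} = \frac{188}{f} + 30 \left(- \frac{1}{128}\right) = \frac{188}{f} - \frac{15}{64} = - \frac{15}{64} + \frac{188}{f}$)
$\frac{130979}{j{\left(106 \right)}} + \frac{465977}{-106365} = \frac{130979}{- \frac{15}{64} + \frac{188}{106}} + \frac{465977}{-106365} = \frac{130979}{- \frac{15}{64} + 188 \cdot \frac{1}{106}} + 465977 \left(- \frac{1}{106365}\right) = \frac{130979}{- \frac{15}{64} + \frac{94}{53}} - \frac{465977}{106365} = \frac{130979}{\frac{5221}{3392}} - \frac{465977}{106365} = 130979 \cdot \frac{3392}{5221} - \frac{465977}{106365} = \frac{1957184}{23} - \frac{465977}{106365} = \frac{208165158689}{2446395}$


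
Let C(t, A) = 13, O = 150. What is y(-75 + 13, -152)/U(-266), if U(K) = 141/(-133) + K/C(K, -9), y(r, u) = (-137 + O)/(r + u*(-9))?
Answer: -22477/48597566 ≈ -0.00046251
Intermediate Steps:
y(r, u) = 13/(r - 9*u) (y(r, u) = (-137 + 150)/(r + u*(-9)) = 13/(r - 9*u))
U(K) = -141/133 + K/13 (U(K) = 141/(-133) + K/13 = 141*(-1/133) + K*(1/13) = -141/133 + K/13)
y(-75 + 13, -152)/U(-266) = (13/((-75 + 13) - 9*(-152)))/(-141/133 + (1/13)*(-266)) = (13/(-62 + 1368))/(-141/133 - 266/13) = (13/1306)/(-37211/1729) = (13*(1/1306))*(-1729/37211) = (13/1306)*(-1729/37211) = -22477/48597566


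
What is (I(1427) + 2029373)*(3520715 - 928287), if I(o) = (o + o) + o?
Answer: 5272101571912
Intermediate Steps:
I(o) = 3*o (I(o) = 2*o + o = 3*o)
(I(1427) + 2029373)*(3520715 - 928287) = (3*1427 + 2029373)*(3520715 - 928287) = (4281 + 2029373)*2592428 = 2033654*2592428 = 5272101571912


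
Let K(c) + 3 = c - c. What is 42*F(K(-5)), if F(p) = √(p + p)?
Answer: 42*I*√6 ≈ 102.88*I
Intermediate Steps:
K(c) = -3 (K(c) = -3 + (c - c) = -3 + 0 = -3)
F(p) = √2*√p (F(p) = √(2*p) = √2*√p)
42*F(K(-5)) = 42*(√2*√(-3)) = 42*(√2*(I*√3)) = 42*(I*√6) = 42*I*√6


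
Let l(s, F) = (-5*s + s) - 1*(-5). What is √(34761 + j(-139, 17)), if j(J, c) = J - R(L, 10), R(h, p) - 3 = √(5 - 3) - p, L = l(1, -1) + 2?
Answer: √(34629 - √2) ≈ 186.08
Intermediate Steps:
l(s, F) = 5 - 4*s (l(s, F) = -4*s + 5 = 5 - 4*s)
L = 3 (L = (5 - 4*1) + 2 = (5 - 4) + 2 = 1 + 2 = 3)
R(h, p) = 3 + √2 - p (R(h, p) = 3 + (√(5 - 3) - p) = 3 + (√2 - p) = 3 + √2 - p)
j(J, c) = 7 + J - √2 (j(J, c) = J - (3 + √2 - 1*10) = J - (3 + √2 - 10) = J - (-7 + √2) = J + (7 - √2) = 7 + J - √2)
√(34761 + j(-139, 17)) = √(34761 + (7 - 139 - √2)) = √(34761 + (-132 - √2)) = √(34629 - √2)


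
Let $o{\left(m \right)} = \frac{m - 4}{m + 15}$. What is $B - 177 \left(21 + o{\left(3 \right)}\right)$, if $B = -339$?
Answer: $- \frac{24277}{6} \approx -4046.2$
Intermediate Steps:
$o{\left(m \right)} = \frac{-4 + m}{15 + m}$
$B - 177 \left(21 + o{\left(3 \right)}\right) = -339 - 177 \left(21 + \frac{-4 + 3}{15 + 3}\right) = -339 - 177 \left(21 + \frac{1}{18} \left(-1\right)\right) = -339 - 177 \left(21 - \frac{1}{18}\right) = -339 - \frac{22243}{6} = - \frac{24277}{6}$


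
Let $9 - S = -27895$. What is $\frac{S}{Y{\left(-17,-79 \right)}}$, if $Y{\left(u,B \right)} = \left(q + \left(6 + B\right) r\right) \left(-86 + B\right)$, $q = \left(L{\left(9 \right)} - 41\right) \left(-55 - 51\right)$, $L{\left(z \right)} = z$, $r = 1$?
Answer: $- \frac{27904}{547635} \approx -0.050954$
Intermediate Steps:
$S = 27904$ ($S = 9 - -27895 = 9 + 27895 = 27904$)
$q = 3392$ ($q = \left(9 - 41\right) \left(-55 - 51\right) = \left(-32\right) \left(-106\right) = 3392$)
$Y{\left(u,B \right)} = \left(-86 + B\right) \left(3398 + B\right)$ ($Y{\left(u,B \right)} = \left(3392 + \left(6 + B\right) 1\right) \left(-86 + B\right) = \left(3392 + \left(6 + B\right)\right) \left(-86 + B\right) = \left(3398 + B\right) \left(-86 + B\right) = \left(-86 + B\right) \left(3398 + B\right)$)
$\frac{S}{Y{\left(-17,-79 \right)}} = \frac{27904}{-292228 + \left(-79\right)^{2} + 3312 \left(-79\right)} = \frac{27904}{-292228 + 6241 - 261648} = \frac{27904}{-547635} = 27904 \left(- \frac{1}{547635}\right) = - \frac{27904}{547635}$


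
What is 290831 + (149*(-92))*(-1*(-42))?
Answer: -284905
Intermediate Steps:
290831 + (149*(-92))*(-1*(-42)) = 290831 - 13708*42 = 290831 - 575736 = -284905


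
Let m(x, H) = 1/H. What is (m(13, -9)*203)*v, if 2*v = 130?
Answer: -13195/9 ≈ -1466.1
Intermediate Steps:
v = 65 (v = (½)*130 = 65)
(m(13, -9)*203)*v = (203/(-9))*65 = -⅑*203*65 = -203/9*65 = -13195/9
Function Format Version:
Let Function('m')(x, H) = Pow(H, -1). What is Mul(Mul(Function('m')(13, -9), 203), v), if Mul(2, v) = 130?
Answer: Rational(-13195, 9) ≈ -1466.1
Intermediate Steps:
v = 65 (v = Mul(Rational(1, 2), 130) = 65)
Mul(Mul(Function('m')(13, -9), 203), v) = Mul(Mul(Pow(-9, -1), 203), 65) = Mul(Mul(Rational(-1, 9), 203), 65) = Mul(Rational(-203, 9), 65) = Rational(-13195, 9)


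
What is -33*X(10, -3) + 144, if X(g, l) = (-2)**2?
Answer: 12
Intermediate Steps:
X(g, l) = 4
-33*X(10, -3) + 144 = -33*4 + 144 = -132 + 144 = 12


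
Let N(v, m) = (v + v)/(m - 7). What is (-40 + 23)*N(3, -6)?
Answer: 102/13 ≈ 7.8462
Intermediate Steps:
N(v, m) = 2*v/(-7 + m) (N(v, m) = (2*v)/(-7 + m) = 2*v/(-7 + m))
(-40 + 23)*N(3, -6) = (-40 + 23)*(2*3/(-7 - 6)) = -34*3/(-13) = -34*3*(-1)/13 = -17*(-6/13) = 102/13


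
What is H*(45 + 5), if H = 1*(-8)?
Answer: -400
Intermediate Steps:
H = -8
H*(45 + 5) = -8*(45 + 5) = -8*50 = -400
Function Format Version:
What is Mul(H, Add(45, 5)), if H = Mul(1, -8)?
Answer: -400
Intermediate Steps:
H = -8
Mul(H, Add(45, 5)) = Mul(-8, Add(45, 5)) = Mul(-8, 50) = -400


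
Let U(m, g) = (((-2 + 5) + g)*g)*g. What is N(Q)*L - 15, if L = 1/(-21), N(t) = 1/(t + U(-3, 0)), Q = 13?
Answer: -4096/273 ≈ -15.004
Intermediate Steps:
U(m, g) = g²*(3 + g) (U(m, g) = ((3 + g)*g)*g = (g*(3 + g))*g = g²*(3 + g))
N(t) = 1/t (N(t) = 1/(t + 0²*(3 + 0)) = 1/(t + 0*3) = 1/(t + 0) = 1/t)
L = -1/21 ≈ -0.047619
N(Q)*L - 15 = -1/21/13 - 15 = (1/13)*(-1/21) - 15 = -1/273 - 15 = -4096/273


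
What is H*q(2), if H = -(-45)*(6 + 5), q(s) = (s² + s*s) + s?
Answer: 4950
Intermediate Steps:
q(s) = s + 2*s² (q(s) = (s² + s²) + s = 2*s² + s = s + 2*s²)
H = 495 (H = -(-45)*11 = -15*(-33) = 495)
H*q(2) = 495*(2*(1 + 2*2)) = 495*(2*(1 + 4)) = 495*(2*5) = 495*10 = 4950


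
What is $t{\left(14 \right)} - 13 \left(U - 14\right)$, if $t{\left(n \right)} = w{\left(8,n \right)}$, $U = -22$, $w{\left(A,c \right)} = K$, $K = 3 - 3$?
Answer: $468$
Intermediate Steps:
$K = 0$
$w{\left(A,c \right)} = 0$
$t{\left(n \right)} = 0$
$t{\left(14 \right)} - 13 \left(U - 14\right) = 0 - 13 \left(-22 - 14\right) = 0 - 13 \left(-36\right) = 0 - -468 = 0 + 468 = 468$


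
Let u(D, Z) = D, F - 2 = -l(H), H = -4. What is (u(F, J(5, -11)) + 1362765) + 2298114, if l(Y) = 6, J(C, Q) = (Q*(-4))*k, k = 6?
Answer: 3660875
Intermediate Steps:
J(C, Q) = -24*Q (J(C, Q) = (Q*(-4))*6 = -4*Q*6 = -24*Q)
F = -4 (F = 2 - 1*6 = 2 - 6 = -4)
(u(F, J(5, -11)) + 1362765) + 2298114 = (-4 + 1362765) + 2298114 = 1362761 + 2298114 = 3660875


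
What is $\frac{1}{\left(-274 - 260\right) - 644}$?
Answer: $- \frac{1}{1178} \approx -0.0008489$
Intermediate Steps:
$\frac{1}{\left(-274 - 260\right) - 644} = \frac{1}{-534 - 644} = \frac{1}{-1178} = - \frac{1}{1178}$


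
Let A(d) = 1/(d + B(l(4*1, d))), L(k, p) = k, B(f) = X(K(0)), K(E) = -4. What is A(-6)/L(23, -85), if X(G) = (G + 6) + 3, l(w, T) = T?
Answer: -1/23 ≈ -0.043478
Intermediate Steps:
X(G) = 9 + G (X(G) = (6 + G) + 3 = 9 + G)
B(f) = 5 (B(f) = 9 - 4 = 5)
A(d) = 1/(5 + d) (A(d) = 1/(d + 5) = 1/(5 + d))
A(-6)/L(23, -85) = 1/((5 - 6)*23) = (1/23)/(-1) = -1*1/23 = -1/23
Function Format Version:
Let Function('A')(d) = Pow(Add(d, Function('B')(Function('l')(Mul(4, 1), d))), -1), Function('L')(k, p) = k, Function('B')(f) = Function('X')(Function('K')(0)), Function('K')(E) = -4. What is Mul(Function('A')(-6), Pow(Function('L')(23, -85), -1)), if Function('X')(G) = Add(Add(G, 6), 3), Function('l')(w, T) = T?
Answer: Rational(-1, 23) ≈ -0.043478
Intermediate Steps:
Function('X')(G) = Add(9, G) (Function('X')(G) = Add(Add(6, G), 3) = Add(9, G))
Function('B')(f) = 5 (Function('B')(f) = Add(9, -4) = 5)
Function('A')(d) = Pow(Add(5, d), -1) (Function('A')(d) = Pow(Add(d, 5), -1) = Pow(Add(5, d), -1))
Mul(Function('A')(-6), Pow(Function('L')(23, -85), -1)) = Mul(Pow(Add(5, -6), -1), Pow(23, -1)) = Mul(Pow(-1, -1), Rational(1, 23)) = Mul(-1, Rational(1, 23)) = Rational(-1, 23)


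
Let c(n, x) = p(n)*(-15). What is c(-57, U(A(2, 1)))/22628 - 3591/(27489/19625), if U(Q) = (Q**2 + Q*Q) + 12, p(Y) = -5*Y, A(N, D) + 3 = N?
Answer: -75942335475/29620052 ≈ -2563.9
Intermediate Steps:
A(N, D) = -3 + N
U(Q) = 12 + 2*Q**2 (U(Q) = (Q**2 + Q**2) + 12 = 2*Q**2 + 12 = 12 + 2*Q**2)
c(n, x) = 75*n (c(n, x) = -5*n*(-15) = 75*n)
c(-57, U(A(2, 1)))/22628 - 3591/(27489/19625) = (75*(-57))/22628 - 3591/(27489/19625) = -4275*1/22628 - 3591/(27489*(1/19625)) = -4275/22628 - 3591/27489/19625 = -4275/22628 - 3591*19625/27489 = -4275/22628 - 3355875/1309 = -75942335475/29620052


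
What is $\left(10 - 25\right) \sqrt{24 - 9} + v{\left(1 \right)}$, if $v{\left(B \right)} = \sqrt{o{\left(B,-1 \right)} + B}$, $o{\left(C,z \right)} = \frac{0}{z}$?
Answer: $1 - 15 \sqrt{15} \approx -57.095$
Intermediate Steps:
$o{\left(C,z \right)} = 0$
$v{\left(B \right)} = \sqrt{B}$ ($v{\left(B \right)} = \sqrt{0 + B} = \sqrt{B}$)
$\left(10 - 25\right) \sqrt{24 - 9} + v{\left(1 \right)} = \left(10 - 25\right) \sqrt{24 - 9} + \sqrt{1} = \left(10 - 25\right) \sqrt{15} + 1 = - 15 \sqrt{15} + 1 = 1 - 15 \sqrt{15}$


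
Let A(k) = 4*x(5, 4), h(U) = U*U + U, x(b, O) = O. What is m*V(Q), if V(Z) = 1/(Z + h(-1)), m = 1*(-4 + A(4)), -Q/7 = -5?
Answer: 12/35 ≈ 0.34286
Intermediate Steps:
Q = 35 (Q = -7*(-5) = 35)
h(U) = U + U² (h(U) = U² + U = U + U²)
A(k) = 16 (A(k) = 4*4 = 16)
m = 12 (m = 1*(-4 + 16) = 1*12 = 12)
V(Z) = 1/Z (V(Z) = 1/(Z - (1 - 1)) = 1/(Z - 1*0) = 1/(Z + 0) = 1/Z)
m*V(Q) = 12/35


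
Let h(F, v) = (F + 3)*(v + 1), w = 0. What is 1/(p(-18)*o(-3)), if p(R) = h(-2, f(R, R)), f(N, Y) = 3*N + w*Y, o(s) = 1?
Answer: -1/53 ≈ -0.018868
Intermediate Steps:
f(N, Y) = 3*N (f(N, Y) = 3*N + 0*Y = 3*N + 0 = 3*N)
h(F, v) = (1 + v)*(3 + F) (h(F, v) = (3 + F)*(1 + v) = (1 + v)*(3 + F))
p(R) = 1 + 3*R (p(R) = 3 - 2 + 3*(3*R) - 6*R = 3 - 2 + 9*R - 6*R = 1 + 3*R)
1/(p(-18)*o(-3)) = 1/((1 + 3*(-18))*1) = 1/((1 - 54)*1) = 1/(-53*1) = 1/(-53) = -1/53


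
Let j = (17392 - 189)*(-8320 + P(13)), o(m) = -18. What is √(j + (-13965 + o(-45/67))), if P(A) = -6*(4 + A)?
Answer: I*√144897649 ≈ 12037.0*I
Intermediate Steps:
P(A) = -24 - 6*A
j = -144883666 (j = (17392 - 189)*(-8320 + (-24 - 6*13)) = 17203*(-8320 + (-24 - 78)) = 17203*(-8320 - 102) = 17203*(-8422) = -144883666)
√(j + (-13965 + o(-45/67))) = √(-144883666 + (-13965 - 18)) = √(-144883666 - 13983) = √(-144897649) = I*√144897649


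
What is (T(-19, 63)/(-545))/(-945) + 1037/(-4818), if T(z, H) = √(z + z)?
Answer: -1037/4818 + I*√38/515025 ≈ -0.21523 + 1.1969e-5*I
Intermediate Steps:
T(z, H) = √2*√z (T(z, H) = √(2*z) = √2*√z)
(T(-19, 63)/(-545))/(-945) + 1037/(-4818) = ((√2*√(-19))/(-545))/(-945) + 1037/(-4818) = ((√2*(I*√19))*(-1/545))*(-1/945) + 1037*(-1/4818) = ((I*√38)*(-1/545))*(-1/945) - 1037/4818 = -I*√38/545*(-1/945) - 1037/4818 = I*√38/515025 - 1037/4818 = -1037/4818 + I*√38/515025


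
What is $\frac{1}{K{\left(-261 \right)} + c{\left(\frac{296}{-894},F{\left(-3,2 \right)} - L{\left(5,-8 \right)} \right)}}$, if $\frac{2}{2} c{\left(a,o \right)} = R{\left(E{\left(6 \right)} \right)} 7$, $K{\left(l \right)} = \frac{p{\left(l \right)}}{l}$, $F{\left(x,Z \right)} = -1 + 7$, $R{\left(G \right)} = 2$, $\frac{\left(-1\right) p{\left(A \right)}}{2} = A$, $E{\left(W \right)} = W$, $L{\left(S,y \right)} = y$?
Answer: $\frac{1}{12} \approx 0.083333$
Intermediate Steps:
$p{\left(A \right)} = - 2 A$
$F{\left(x,Z \right)} = 6$
$K{\left(l \right)} = -2$ ($K{\left(l \right)} = \frac{\left(-2\right) l}{l} = -2$)
$c{\left(a,o \right)} = 14$ ($c{\left(a,o \right)} = 2 \cdot 7 = 14$)
$\frac{1}{K{\left(-261 \right)} + c{\left(\frac{296}{-894},F{\left(-3,2 \right)} - L{\left(5,-8 \right)} \right)}} = \frac{1}{-2 + 14} = \frac{1}{12}$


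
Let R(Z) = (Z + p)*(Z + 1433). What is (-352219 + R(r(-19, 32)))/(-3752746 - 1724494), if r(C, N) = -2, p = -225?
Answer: 568/4595 ≈ 0.12361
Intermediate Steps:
R(Z) = (-225 + Z)*(1433 + Z) (R(Z) = (Z - 225)*(Z + 1433) = (-225 + Z)*(1433 + Z))
(-352219 + R(r(-19, 32)))/(-3752746 - 1724494) = (-352219 + (-322425 + (-2)² + 1208*(-2)))/(-3752746 - 1724494) = (-352219 + (-322425 + 4 - 2416))/(-5477240) = (-352219 - 324837)*(-1/5477240) = -677056*(-1/5477240) = 568/4595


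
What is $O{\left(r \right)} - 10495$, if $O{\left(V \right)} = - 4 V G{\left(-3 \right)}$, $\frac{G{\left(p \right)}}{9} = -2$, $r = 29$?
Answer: $-8407$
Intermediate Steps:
$G{\left(p \right)} = -18$ ($G{\left(p \right)} = 9 \left(-2\right) = -18$)
$O{\left(V \right)} = 72 V$ ($O{\left(V \right)} = - 4 V \left(-18\right) = 72 V$)
$O{\left(r \right)} - 10495 = 72 \cdot 29 - 10495 = 2088 - 10495 = -8407$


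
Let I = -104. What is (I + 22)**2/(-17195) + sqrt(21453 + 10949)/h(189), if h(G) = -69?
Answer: -6724/17195 - sqrt(32402)/69 ≈ -2.9998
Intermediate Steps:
(I + 22)**2/(-17195) + sqrt(21453 + 10949)/h(189) = (-104 + 22)**2/(-17195) + sqrt(21453 + 10949)/(-69) = (-82)**2*(-1/17195) + sqrt(32402)*(-1/69) = 6724*(-1/17195) - sqrt(32402)/69 = -6724/17195 - sqrt(32402)/69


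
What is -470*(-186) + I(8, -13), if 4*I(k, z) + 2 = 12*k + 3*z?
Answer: 349735/4 ≈ 87434.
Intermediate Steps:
I(k, z) = -½ + 3*k + 3*z/4 (I(k, z) = -½ + (12*k + 3*z)/4 = -½ + (3*z + 12*k)/4 = -½ + (3*k + 3*z/4) = -½ + 3*k + 3*z/4)
-470*(-186) + I(8, -13) = -470*(-186) + (-½ + 3*8 + (¾)*(-13)) = 87420 + (-½ + 24 - 39/4) = 87420 + 55/4 = 349735/4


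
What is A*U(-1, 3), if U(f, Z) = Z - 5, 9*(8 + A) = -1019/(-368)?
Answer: 25477/1656 ≈ 15.385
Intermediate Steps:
A = -25477/3312 (A = -8 + (-1019/(-368))/9 = -8 + (-1019*(-1/368))/9 = -8 + (1/9)*(1019/368) = -8 + 1019/3312 = -25477/3312 ≈ -7.6923)
U(f, Z) = -5 + Z
A*U(-1, 3) = -25477*(-5 + 3)/3312 = -25477/3312*(-2) = 25477/1656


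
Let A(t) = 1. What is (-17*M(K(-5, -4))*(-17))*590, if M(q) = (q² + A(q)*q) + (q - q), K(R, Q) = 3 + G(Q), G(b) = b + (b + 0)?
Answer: 3410200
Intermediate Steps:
G(b) = 2*b (G(b) = b + b = 2*b)
K(R, Q) = 3 + 2*Q
M(q) = q + q² (M(q) = (q² + 1*q) + (q - q) = (q² + q) + 0 = (q + q²) + 0 = q + q²)
(-17*M(K(-5, -4))*(-17))*590 = (-17*(3 + 2*(-4))*(1 + (3 + 2*(-4)))*(-17))*590 = (-17*(3 - 8)*(1 + (3 - 8))*(-17))*590 = (-(-85)*(1 - 5)*(-17))*590 = (-(-85)*(-4)*(-17))*590 = (-17*20*(-17))*590 = -340*(-17)*590 = 5780*590 = 3410200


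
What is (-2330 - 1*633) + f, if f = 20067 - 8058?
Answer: 9046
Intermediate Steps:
f = 12009
(-2330 - 1*633) + f = (-2330 - 1*633) + 12009 = (-2330 - 633) + 12009 = -2963 + 12009 = 9046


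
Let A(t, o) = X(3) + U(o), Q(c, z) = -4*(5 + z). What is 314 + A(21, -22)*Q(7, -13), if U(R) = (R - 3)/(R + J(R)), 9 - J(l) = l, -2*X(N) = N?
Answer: 1594/9 ≈ 177.11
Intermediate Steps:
Q(c, z) = -20 - 4*z
X(N) = -N/2
J(l) = 9 - l
U(R) = -⅓ + R/9 (U(R) = (R - 3)/(R + (9 - R)) = (-3 + R)/9 = (-3 + R)*(⅑) = -⅓ + R/9)
A(t, o) = -11/6 + o/9 (A(t, o) = -½*3 + (-⅓ + o/9) = -3/2 + (-⅓ + o/9) = -11/6 + o/9)
314 + A(21, -22)*Q(7, -13) = 314 + (-11/6 + (⅑)*(-22))*(-20 - 4*(-13)) = 314 + (-11/6 - 22/9)*(-20 + 52) = 314 - 77/18*32 = 314 - 1232/9 = 1594/9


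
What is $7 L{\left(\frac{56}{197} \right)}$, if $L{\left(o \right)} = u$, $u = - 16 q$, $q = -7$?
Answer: $784$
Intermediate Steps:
$u = 112$ ($u = \left(-16\right) \left(-7\right) = 112$)
$L{\left(o \right)} = 112$
$7 L{\left(\frac{56}{197} \right)} = 7 \cdot 112 = 784$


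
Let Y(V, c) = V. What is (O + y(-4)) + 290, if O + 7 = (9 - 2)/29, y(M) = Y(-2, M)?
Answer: 8156/29 ≈ 281.24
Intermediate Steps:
y(M) = -2
O = -196/29 (O = -7 + (9 - 2)/29 = -7 + 7*(1/29) = -7 + 7/29 = -196/29 ≈ -6.7586)
(O + y(-4)) + 290 = (-196/29 - 2) + 290 = -254/29 + 290 = 8156/29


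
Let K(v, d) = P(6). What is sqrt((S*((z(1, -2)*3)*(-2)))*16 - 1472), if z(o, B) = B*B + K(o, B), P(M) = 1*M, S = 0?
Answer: 8*I*sqrt(23) ≈ 38.367*I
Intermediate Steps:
P(M) = M
K(v, d) = 6
z(o, B) = 6 + B**2 (z(o, B) = B*B + 6 = B**2 + 6 = 6 + B**2)
sqrt((S*((z(1, -2)*3)*(-2)))*16 - 1472) = sqrt((0*(((6 + (-2)**2)*3)*(-2)))*16 - 1472) = sqrt((0*(((6 + 4)*3)*(-2)))*16 - 1472) = sqrt((0*((10*3)*(-2)))*16 - 1472) = sqrt((0*(30*(-2)))*16 - 1472) = sqrt((0*(-60))*16 - 1472) = sqrt(0*16 - 1472) = sqrt(0 - 1472) = sqrt(-1472) = 8*I*sqrt(23)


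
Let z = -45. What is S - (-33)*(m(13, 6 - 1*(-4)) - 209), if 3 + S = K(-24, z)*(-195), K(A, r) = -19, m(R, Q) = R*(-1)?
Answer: -3624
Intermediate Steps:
m(R, Q) = -R
S = 3702 (S = -3 - 19*(-195) = -3 + 3705 = 3702)
S - (-33)*(m(13, 6 - 1*(-4)) - 209) = 3702 - (-33)*(-1*13 - 209) = 3702 - (-33)*(-13 - 209) = 3702 - (-33)*(-222) = 3702 - 1*7326 = 3702 - 7326 = -3624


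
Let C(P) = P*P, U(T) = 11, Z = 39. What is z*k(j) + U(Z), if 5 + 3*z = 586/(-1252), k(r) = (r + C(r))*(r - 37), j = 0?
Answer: 11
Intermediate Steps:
C(P) = P**2
k(r) = (-37 + r)*(r + r**2) (k(r) = (r + r**2)*(r - 37) = (r + r**2)*(-37 + r) = (-37 + r)*(r + r**2))
z = -1141/626 (z = -5/3 + (586/(-1252))/3 = -5/3 + (586*(-1/1252))/3 = -5/3 + (1/3)*(-293/626) = -5/3 - 293/1878 = -1141/626 ≈ -1.8227)
z*k(j) + U(Z) = -0*(-37 + 0**2 - 36*0) + 11 = -0*(-37 + 0 + 0) + 11 = -0*(-37) + 11 = -1141/626*0 + 11 = 0 + 11 = 11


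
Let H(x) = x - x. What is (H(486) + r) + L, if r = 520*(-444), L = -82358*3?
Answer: -477954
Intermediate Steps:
H(x) = 0
L = -247074
r = -230880
(H(486) + r) + L = (0 - 230880) - 247074 = -230880 - 247074 = -477954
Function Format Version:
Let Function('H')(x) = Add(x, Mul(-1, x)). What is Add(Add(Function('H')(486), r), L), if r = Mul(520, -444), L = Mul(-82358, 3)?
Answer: -477954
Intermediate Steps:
Function('H')(x) = 0
L = -247074
r = -230880
Add(Add(Function('H')(486), r), L) = Add(Add(0, -230880), -247074) = Add(-230880, -247074) = -477954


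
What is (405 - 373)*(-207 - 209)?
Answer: -13312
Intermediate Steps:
(405 - 373)*(-207 - 209) = 32*(-416) = -13312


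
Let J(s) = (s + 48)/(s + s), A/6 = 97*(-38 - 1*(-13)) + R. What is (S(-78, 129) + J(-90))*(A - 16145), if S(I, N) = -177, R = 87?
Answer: 160007419/30 ≈ 5.3336e+6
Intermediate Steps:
A = -14028 (A = 6*(97*(-38 - 1*(-13)) + 87) = 6*(97*(-38 + 13) + 87) = 6*(97*(-25) + 87) = 6*(-2425 + 87) = 6*(-2338) = -14028)
J(s) = (48 + s)/(2*s) (J(s) = (48 + s)/((2*s)) = (48 + s)*(1/(2*s)) = (48 + s)/(2*s))
(S(-78, 129) + J(-90))*(A - 16145) = (-177 + (½)*(48 - 90)/(-90))*(-14028 - 16145) = (-177 + (½)*(-1/90)*(-42))*(-30173) = (-177 + 7/30)*(-30173) = -5303/30*(-30173) = 160007419/30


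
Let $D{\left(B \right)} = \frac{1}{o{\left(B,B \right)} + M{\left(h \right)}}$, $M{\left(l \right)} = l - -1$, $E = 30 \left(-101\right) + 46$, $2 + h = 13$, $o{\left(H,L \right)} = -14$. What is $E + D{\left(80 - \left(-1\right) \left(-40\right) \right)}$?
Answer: $- \frac{5969}{2} \approx -2984.5$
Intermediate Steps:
$h = 11$ ($h = -2 + 13 = 11$)
$E = -2984$ ($E = -3030 + 46 = -2984$)
$M{\left(l \right)} = 1 + l$ ($M{\left(l \right)} = l + 1 = 1 + l$)
$D{\left(B \right)} = - \frac{1}{2}$ ($D{\left(B \right)} = \frac{1}{-14 + \left(1 + 11\right)} = \frac{1}{-14 + 12} = \frac{1}{-2} = - \frac{1}{2}$)
$E + D{\left(80 - \left(-1\right) \left(-40\right) \right)} = -2984 - \frac{1}{2} = - \frac{5969}{2}$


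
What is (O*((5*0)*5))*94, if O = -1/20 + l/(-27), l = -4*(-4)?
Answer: 0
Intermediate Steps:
l = 16
O = -347/540 (O = -1/20 + 16/(-27) = -1*1/20 + 16*(-1/27) = -1/20 - 16/27 = -347/540 ≈ -0.64259)
(O*((5*0)*5))*94 = -347*5*0*5/540*94 = -0*5*94 = -347/540*0*94 = 0*94 = 0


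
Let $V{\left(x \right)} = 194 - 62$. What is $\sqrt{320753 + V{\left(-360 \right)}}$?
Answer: $\sqrt{320885} \approx 566.47$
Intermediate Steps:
$V{\left(x \right)} = 132$ ($V{\left(x \right)} = 194 - 62 = 132$)
$\sqrt{320753 + V{\left(-360 \right)}} = \sqrt{320753 + 132} = \sqrt{320885}$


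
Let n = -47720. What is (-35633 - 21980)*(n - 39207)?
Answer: 5008125251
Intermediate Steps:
(-35633 - 21980)*(n - 39207) = (-35633 - 21980)*(-47720 - 39207) = -57613*(-86927) = 5008125251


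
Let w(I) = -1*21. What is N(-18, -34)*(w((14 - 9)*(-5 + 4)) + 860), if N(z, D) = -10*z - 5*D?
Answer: 293650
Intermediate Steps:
w(I) = -21
N(-18, -34)*(w((14 - 9)*(-5 + 4)) + 860) = (-10*(-18) - 5*(-34))*(-21 + 860) = (180 + 170)*839 = 350*839 = 293650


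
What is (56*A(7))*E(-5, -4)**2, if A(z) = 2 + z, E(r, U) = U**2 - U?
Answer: 201600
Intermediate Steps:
(56*A(7))*E(-5, -4)**2 = (56*(2 + 7))*(-4*(-1 - 4))**2 = (56*9)*(-4*(-5))**2 = 504*20**2 = 504*400 = 201600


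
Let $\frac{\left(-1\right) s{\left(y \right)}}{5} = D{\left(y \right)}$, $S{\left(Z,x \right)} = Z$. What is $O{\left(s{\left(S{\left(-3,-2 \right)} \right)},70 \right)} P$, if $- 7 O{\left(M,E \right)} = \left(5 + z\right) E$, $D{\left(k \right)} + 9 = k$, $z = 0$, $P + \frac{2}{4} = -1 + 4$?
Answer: $-125$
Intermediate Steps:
$P = \frac{5}{2}$ ($P = - \frac{1}{2} + \left(-1 + 4\right) = - \frac{1}{2} + 3 = \frac{5}{2} \approx 2.5$)
$D{\left(k \right)} = -9 + k$
$s{\left(y \right)} = 45 - 5 y$ ($s{\left(y \right)} = - 5 \left(-9 + y\right) = 45 - 5 y$)
$O{\left(M,E \right)} = - \frac{5 E}{7}$ ($O{\left(M,E \right)} = - \frac{\left(5 + 0\right) E}{7} = - \frac{5 E}{7}$)
$O{\left(s{\left(S{\left(-3,-2 \right)} \right)},70 \right)} P = \left(- \frac{5}{7}\right) 70 \cdot \frac{5}{2} = \left(-50\right) \frac{5}{2} = -125$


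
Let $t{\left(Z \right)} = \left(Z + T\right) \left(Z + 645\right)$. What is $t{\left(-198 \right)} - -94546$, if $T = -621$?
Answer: $-271547$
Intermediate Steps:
$t{\left(Z \right)} = \left(-621 + Z\right) \left(645 + Z\right)$ ($t{\left(Z \right)} = \left(Z - 621\right) \left(Z + 645\right) = \left(-621 + Z\right) \left(645 + Z\right)$)
$t{\left(-198 \right)} - -94546 = \left(-400545 + \left(-198\right)^{2} + 24 \left(-198\right)\right) - -94546 = \left(-400545 + 39204 - 4752\right) + 94546 = -366093 + 94546 = -271547$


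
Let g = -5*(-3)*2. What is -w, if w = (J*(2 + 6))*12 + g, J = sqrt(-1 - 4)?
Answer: -30 - 96*I*sqrt(5) ≈ -30.0 - 214.66*I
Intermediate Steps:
J = I*sqrt(5) (J = sqrt(-5) = I*sqrt(5) ≈ 2.2361*I)
g = 30 (g = 15*2 = 30)
w = 30 + 96*I*sqrt(5) (w = ((I*sqrt(5))*(2 + 6))*12 + 30 = ((I*sqrt(5))*8)*12 + 30 = (8*I*sqrt(5))*12 + 30 = 96*I*sqrt(5) + 30 = 30 + 96*I*sqrt(5) ≈ 30.0 + 214.66*I)
-w = -(30 + 96*I*sqrt(5)) = -30 - 96*I*sqrt(5)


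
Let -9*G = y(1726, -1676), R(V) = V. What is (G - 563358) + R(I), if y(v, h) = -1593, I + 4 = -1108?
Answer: -564293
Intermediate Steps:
I = -1112 (I = -4 - 1108 = -1112)
G = 177 (G = -1/9*(-1593) = 177)
(G - 563358) + R(I) = (177 - 563358) - 1112 = -563181 - 1112 = -564293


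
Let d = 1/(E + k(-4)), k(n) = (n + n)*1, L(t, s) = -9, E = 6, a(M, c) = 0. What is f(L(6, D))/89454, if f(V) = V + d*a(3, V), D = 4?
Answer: -3/29818 ≈ -0.00010061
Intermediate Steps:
k(n) = 2*n (k(n) = (2*n)*1 = 2*n)
d = -1/2 (d = 1/(6 + 2*(-4)) = 1/(6 - 8) = 1/(-2) = -1/2 ≈ -0.50000)
f(V) = V (f(V) = V - 1/2*0 = V + 0 = V)
f(L(6, D))/89454 = -9/89454 = -9*1/89454 = -3/29818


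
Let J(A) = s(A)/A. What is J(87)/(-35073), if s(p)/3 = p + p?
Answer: -2/11691 ≈ -0.00017107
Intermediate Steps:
s(p) = 6*p (s(p) = 3*(p + p) = 3*(2*p) = 6*p)
J(A) = 6 (J(A) = (6*A)/A = 6)
J(87)/(-35073) = 6/(-35073) = 6*(-1/35073) = -2/11691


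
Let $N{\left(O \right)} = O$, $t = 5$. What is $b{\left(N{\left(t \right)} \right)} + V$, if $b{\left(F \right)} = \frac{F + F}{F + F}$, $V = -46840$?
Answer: $-46839$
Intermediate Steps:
$b{\left(F \right)} = 1$ ($b{\left(F \right)} = \frac{2 F}{2 F} = 2 F \frac{1}{2 F} = 1$)
$b{\left(N{\left(t \right)} \right)} + V = 1 - 46840 = -46839$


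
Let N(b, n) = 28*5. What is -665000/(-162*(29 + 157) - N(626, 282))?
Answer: 83125/3784 ≈ 21.967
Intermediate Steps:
N(b, n) = 140
-665000/(-162*(29 + 157) - N(626, 282)) = -665000/(-162*(29 + 157) - 1*140) = -665000/(-162*186 - 140) = -665000/(-30132 - 140) = -665000/(-30272) = -665000*(-1/30272) = 83125/3784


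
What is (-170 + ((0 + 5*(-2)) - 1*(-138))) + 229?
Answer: 187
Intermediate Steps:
(-170 + ((0 + 5*(-2)) - 1*(-138))) + 229 = (-170 + ((0 - 10) + 138)) + 229 = (-170 + (-10 + 138)) + 229 = (-170 + 128) + 229 = -42 + 229 = 187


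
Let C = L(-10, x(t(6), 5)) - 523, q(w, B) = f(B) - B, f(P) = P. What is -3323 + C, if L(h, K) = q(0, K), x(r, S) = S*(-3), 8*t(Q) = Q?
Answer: -3846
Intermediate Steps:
t(Q) = Q/8
q(w, B) = 0 (q(w, B) = B - B = 0)
x(r, S) = -3*S
L(h, K) = 0
C = -523 (C = 0 - 523 = -523)
-3323 + C = -3323 - 523 = -3846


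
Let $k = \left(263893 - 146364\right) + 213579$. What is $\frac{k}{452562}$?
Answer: $\frac{165554}{226281} \approx 0.73163$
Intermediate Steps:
$k = 331108$ ($k = 117529 + 213579 = 331108$)
$\frac{k}{452562} = \frac{331108}{452562} = 331108 \cdot \frac{1}{452562} = \frac{165554}{226281}$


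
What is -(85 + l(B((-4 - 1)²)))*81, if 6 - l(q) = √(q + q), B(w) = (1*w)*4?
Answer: -7371 + 810*√2 ≈ -6225.5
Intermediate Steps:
B(w) = 4*w (B(w) = w*4 = 4*w)
l(q) = 6 - √2*√q (l(q) = 6 - √(q + q) = 6 - √(2*q) = 6 - √2*√q)
-(85 + l(B((-4 - 1)²)))*81 = -(85 + (6 - √2*√(4*(-4 - 1)²)))*81 = -(85 + (6 - √2*√(4*(-5)²)))*81 = -(85 + (6 - √2*√(4*25)))*81 = -(85 + (6 - √2*√100))*81 = -(85 + (6 - 1*√2*10))*81 = -(85 + (6 - 10*√2))*81 = -(91 - 10*√2)*81 = -(7371 - 810*√2) = -7371 + 810*√2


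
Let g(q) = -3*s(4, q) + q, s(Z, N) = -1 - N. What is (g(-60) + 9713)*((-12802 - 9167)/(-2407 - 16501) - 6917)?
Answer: -309781496123/4727 ≈ -6.5534e+7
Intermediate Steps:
g(q) = 3 + 4*q (g(q) = -3*(-1 - q) + q = (3 + 3*q) + q = 3 + 4*q)
(g(-60) + 9713)*((-12802 - 9167)/(-2407 - 16501) - 6917) = ((3 + 4*(-60)) + 9713)*((-12802 - 9167)/(-2407 - 16501) - 6917) = ((3 - 240) + 9713)*(-21969/(-18908) - 6917) = (-237 + 9713)*(-21969*(-1/18908) - 6917) = 9476*(21969/18908 - 6917) = 9476*(-130764667/18908) = -309781496123/4727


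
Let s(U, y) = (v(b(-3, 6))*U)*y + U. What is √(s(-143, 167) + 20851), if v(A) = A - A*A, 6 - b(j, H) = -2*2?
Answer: √2169998 ≈ 1473.1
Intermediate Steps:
b(j, H) = 10 (b(j, H) = 6 - (-2)*2 = 6 - 1*(-4) = 6 + 4 = 10)
v(A) = A - A²
s(U, y) = U - 90*U*y (s(U, y) = ((10*(1 - 1*10))*U)*y + U = ((10*(1 - 10))*U)*y + U = ((10*(-9))*U)*y + U = (-90*U)*y + U = -90*U*y + U = U - 90*U*y)
√(s(-143, 167) + 20851) = √(-143*(1 - 90*167) + 20851) = √(-143*(1 - 15030) + 20851) = √(-143*(-15029) + 20851) = √(2149147 + 20851) = √2169998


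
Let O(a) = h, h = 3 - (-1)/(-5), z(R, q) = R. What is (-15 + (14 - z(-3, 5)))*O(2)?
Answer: 28/5 ≈ 5.6000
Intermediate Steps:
h = 14/5 (h = 3 - (-1)*(-1)/5 = 3 - 1*⅕ = 3 - ⅕ = 14/5 ≈ 2.8000)
O(a) = 14/5
(-15 + (14 - z(-3, 5)))*O(2) = (-15 + (14 - 1*(-3)))*(14/5) = (-15 + (14 + 3))*(14/5) = (-15 + 17)*(14/5) = 2*(14/5) = 28/5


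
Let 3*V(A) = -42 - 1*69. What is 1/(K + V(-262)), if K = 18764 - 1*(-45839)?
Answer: 1/64566 ≈ 1.5488e-5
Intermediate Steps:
K = 64603 (K = 18764 + 45839 = 64603)
V(A) = -37 (V(A) = (-42 - 1*69)/3 = (-42 - 69)/3 = (⅓)*(-111) = -37)
1/(K + V(-262)) = 1/(64603 - 37) = 1/64566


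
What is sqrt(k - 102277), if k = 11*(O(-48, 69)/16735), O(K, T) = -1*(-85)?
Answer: 2*I*sqrt(286437039851)/3347 ≈ 319.81*I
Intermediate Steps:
O(K, T) = 85
k = 187/3347 (k = 11*(85/16735) = 11*(85*(1/16735)) = 11*(17/3347) = 187/3347 ≈ 0.055871)
sqrt(k - 102277) = sqrt(187/3347 - 102277) = sqrt(-342320932/3347) = 2*I*sqrt(286437039851)/3347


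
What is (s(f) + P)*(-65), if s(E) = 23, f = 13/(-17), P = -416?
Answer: 25545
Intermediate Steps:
f = -13/17 (f = 13*(-1/17) = -13/17 ≈ -0.76471)
(s(f) + P)*(-65) = (23 - 416)*(-65) = -393*(-65) = 25545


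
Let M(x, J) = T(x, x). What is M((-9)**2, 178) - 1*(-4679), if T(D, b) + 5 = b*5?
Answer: 5079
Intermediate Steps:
T(D, b) = -5 + 5*b (T(D, b) = -5 + b*5 = -5 + 5*b)
M(x, J) = -5 + 5*x
M((-9)**2, 178) - 1*(-4679) = (-5 + 5*(-9)**2) - 1*(-4679) = (-5 + 5*81) + 4679 = (-5 + 405) + 4679 = 400 + 4679 = 5079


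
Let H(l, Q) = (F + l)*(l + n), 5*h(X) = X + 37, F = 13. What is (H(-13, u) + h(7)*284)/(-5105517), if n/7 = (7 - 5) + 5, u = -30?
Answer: -12496/25527585 ≈ -0.00048951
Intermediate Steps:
n = 49 (n = 7*((7 - 5) + 5) = 7*(2 + 5) = 7*7 = 49)
h(X) = 37/5 + X/5 (h(X) = (X + 37)/5 = (37 + X)/5 = 37/5 + X/5)
H(l, Q) = (13 + l)*(49 + l) (H(l, Q) = (13 + l)*(l + 49) = (13 + l)*(49 + l))
(H(-13, u) + h(7)*284)/(-5105517) = ((637 + (-13)² + 62*(-13)) + (37/5 + (⅕)*7)*284)/(-5105517) = ((637 + 169 - 806) + (37/5 + 7/5)*284)*(-1/5105517) = (0 + (44/5)*284)*(-1/5105517) = (0 + 12496/5)*(-1/5105517) = (12496/5)*(-1/5105517) = -12496/25527585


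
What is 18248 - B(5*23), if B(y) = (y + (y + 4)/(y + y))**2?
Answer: 259407439/52900 ≈ 4903.7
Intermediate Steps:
B(y) = (y + (4 + y)/(2*y))**2 (B(y) = (y + (4 + y)/((2*y)))**2 = (y + (4 + y)*(1/(2*y)))**2 = (y + (4 + y)/(2*y))**2)
18248 - B(5*23) = 18248 - (4 + 5*23 + 2*(5*23)**2)**2/(4*(5*23)**2) = 18248 - (4 + 115 + 2*115**2)**2/(4*115**2) = 18248 - (4 + 115 + 2*13225)**2/(4*13225) = 18248 - (4 + 115 + 26450)**2/(4*13225) = 18248 - 26569**2/(4*13225) = 18248 - 705911761/(4*13225) = 18248 - 1*705911761/52900 = 18248 - 705911761/52900 = 259407439/52900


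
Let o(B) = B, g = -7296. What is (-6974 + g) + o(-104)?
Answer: -14374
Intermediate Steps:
(-6974 + g) + o(-104) = (-6974 - 7296) - 104 = -14270 - 104 = -14374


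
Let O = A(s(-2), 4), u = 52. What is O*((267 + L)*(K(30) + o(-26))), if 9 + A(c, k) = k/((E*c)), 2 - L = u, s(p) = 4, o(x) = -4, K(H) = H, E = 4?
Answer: -98735/2 ≈ -49368.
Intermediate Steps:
L = -50 (L = 2 - 1*52 = 2 - 52 = -50)
A(c, k) = -9 + k/(4*c) (A(c, k) = -9 + k/((4*c)) = -9 + k*(1/(4*c)) = -9 + k/(4*c))
O = -35/4 (O = -9 + (¼)*4/4 = -9 + (¼)*4*(¼) = -9 + ¼ = -35/4 ≈ -8.7500)
O*((267 + L)*(K(30) + o(-26))) = -35*(267 - 50)*(30 - 4)/4 = -7595*26/4 = -35/4*5642 = -98735/2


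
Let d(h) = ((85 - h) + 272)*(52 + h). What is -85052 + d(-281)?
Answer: -231154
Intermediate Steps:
d(h) = (52 + h)*(357 - h) (d(h) = (357 - h)*(52 + h) = (52 + h)*(357 - h))
-85052 + d(-281) = -85052 + (18564 - 1*(-281)² + 305*(-281)) = -85052 + (18564 - 1*78961 - 85705) = -85052 + (18564 - 78961 - 85705) = -85052 - 146102 = -231154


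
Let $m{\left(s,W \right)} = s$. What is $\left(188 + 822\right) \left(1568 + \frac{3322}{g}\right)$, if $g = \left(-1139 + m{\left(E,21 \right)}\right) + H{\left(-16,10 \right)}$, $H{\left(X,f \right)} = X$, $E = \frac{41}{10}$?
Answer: $\frac{18193020920}{11509} \approx 1.5808 \cdot 10^{6}$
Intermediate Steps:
$E = \frac{41}{10}$ ($E = 41 \cdot \frac{1}{10} = \frac{41}{10} \approx 4.1$)
$g = - \frac{11509}{10}$ ($g = \left(-1139 + \frac{41}{10}\right) - 16 = - \frac{11349}{10} - 16 = - \frac{11509}{10} \approx -1150.9$)
$\left(188 + 822\right) \left(1568 + \frac{3322}{g}\right) = \left(188 + 822\right) \left(1568 + \frac{3322}{- \frac{11509}{10}}\right) = 1010 \left(1568 + 3322 \left(- \frac{10}{11509}\right)\right) = 1010 \left(1568 - \frac{33220}{11509}\right) = 1010 \cdot \frac{18012892}{11509} = \frac{18193020920}{11509}$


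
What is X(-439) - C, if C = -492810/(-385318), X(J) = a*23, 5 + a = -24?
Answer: -128749958/192659 ≈ -668.28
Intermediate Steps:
a = -29 (a = -5 - 24 = -29)
X(J) = -667 (X(J) = -29*23 = -667)
C = 246405/192659 (C = -492810*(-1/385318) = 246405/192659 ≈ 1.2790)
X(-439) - C = -667 - 1*246405/192659 = -667 - 246405/192659 = -128749958/192659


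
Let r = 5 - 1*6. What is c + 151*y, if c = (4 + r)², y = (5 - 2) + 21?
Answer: 3633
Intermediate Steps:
r = -1 (r = 5 - 6 = -1)
y = 24 (y = 3 + 21 = 24)
c = 9 (c = (4 - 1)² = 3² = 9)
c + 151*y = 9 + 151*24 = 9 + 3624 = 3633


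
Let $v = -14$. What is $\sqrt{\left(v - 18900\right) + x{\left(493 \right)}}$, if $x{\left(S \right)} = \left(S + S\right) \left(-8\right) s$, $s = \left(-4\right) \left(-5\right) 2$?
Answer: $i \sqrt{334434} \approx 578.3 i$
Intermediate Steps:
$s = 40$ ($s = 20 \cdot 2 = 40$)
$x{\left(S \right)} = - 640 S$ ($x{\left(S \right)} = \left(S + S\right) \left(-8\right) 40 = 2 S \left(-8\right) 40 = - 16 S 40 = - 640 S$)
$\sqrt{\left(v - 18900\right) + x{\left(493 \right)}} = \sqrt{\left(-14 - 18900\right) - 315520} = \sqrt{-18914 - 315520} = \sqrt{-334434} = i \sqrt{334434}$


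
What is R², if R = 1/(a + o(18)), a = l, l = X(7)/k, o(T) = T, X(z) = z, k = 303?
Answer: 91809/29822521 ≈ 0.0030785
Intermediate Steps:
l = 7/303 ≈ 0.023102
a = 7/303 ≈ 0.023102
R = 303/5461 (R = 1/(7/303 + 18) = 1/(5461/303) = 303/5461 ≈ 0.055484)
R² = (303/5461)² = 91809/29822521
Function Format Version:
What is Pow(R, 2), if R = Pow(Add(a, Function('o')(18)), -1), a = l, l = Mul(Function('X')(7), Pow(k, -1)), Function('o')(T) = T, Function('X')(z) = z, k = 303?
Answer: Rational(91809, 29822521) ≈ 0.0030785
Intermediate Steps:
l = Rational(7, 303) (l = Mul(7, Pow(303, -1)) = Mul(7, Rational(1, 303)) = Rational(7, 303) ≈ 0.023102)
a = Rational(7, 303) ≈ 0.023102
R = Rational(303, 5461) (R = Pow(Add(Rational(7, 303), 18), -1) = Pow(Rational(5461, 303), -1) = Rational(303, 5461) ≈ 0.055484)
Pow(R, 2) = Pow(Rational(303, 5461), 2) = Rational(91809, 29822521)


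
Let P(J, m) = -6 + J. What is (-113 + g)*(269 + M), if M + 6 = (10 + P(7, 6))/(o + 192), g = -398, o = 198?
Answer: -52418891/390 ≈ -1.3441e+5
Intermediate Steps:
M = -2329/390 (M = -6 + (10 + (-6 + 7))/(198 + 192) = -6 + (10 + 1)/390 = -6 + 11*(1/390) = -6 + 11/390 = -2329/390 ≈ -5.9718)
(-113 + g)*(269 + M) = (-113 - 398)*(269 - 2329/390) = -511*102581/390 = -52418891/390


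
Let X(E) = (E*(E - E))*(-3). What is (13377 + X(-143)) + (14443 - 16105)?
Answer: 11715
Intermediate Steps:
X(E) = 0 (X(E) = (E*0)*(-3) = 0*(-3) = 0)
(13377 + X(-143)) + (14443 - 16105) = (13377 + 0) + (14443 - 16105) = 13377 - 1662 = 11715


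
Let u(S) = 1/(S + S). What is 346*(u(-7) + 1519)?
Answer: 3678845/7 ≈ 5.2555e+5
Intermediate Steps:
u(S) = 1/(2*S)
346*(u(-7) + 1519) = 346*((½)/(-7) + 1519) = 346*((½)*(-⅐) + 1519) = 346*(-1/14 + 1519) = 346*(21265/14) = 3678845/7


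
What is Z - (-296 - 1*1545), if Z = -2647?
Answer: -806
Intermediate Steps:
Z - (-296 - 1*1545) = -2647 - (-296 - 1*1545) = -2647 - (-296 - 1545) = -2647 - 1*(-1841) = -2647 + 1841 = -806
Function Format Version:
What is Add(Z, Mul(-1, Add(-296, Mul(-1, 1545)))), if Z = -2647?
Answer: -806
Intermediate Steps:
Add(Z, Mul(-1, Add(-296, Mul(-1, 1545)))) = Add(-2647, Mul(-1, Add(-296, Mul(-1, 1545)))) = Add(-2647, Mul(-1, Add(-296, -1545))) = Add(-2647, Mul(-1, -1841)) = Add(-2647, 1841) = -806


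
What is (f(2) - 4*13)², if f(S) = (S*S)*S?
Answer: 1936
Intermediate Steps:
f(S) = S³ (f(S) = S²*S = S³)
(f(2) - 4*13)² = (2³ - 4*13)² = (8 - 52)² = (-44)² = 1936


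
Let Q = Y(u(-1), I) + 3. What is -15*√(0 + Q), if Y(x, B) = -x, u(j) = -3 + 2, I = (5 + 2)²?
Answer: -30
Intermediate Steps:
I = 49 (I = 7² = 49)
u(j) = -1
Q = 4 (Q = -1*(-1) + 3 = 1 + 3 = 4)
-15*√(0 + Q) = -15*√(0 + 4) = -15*√4 = -15*2 = -30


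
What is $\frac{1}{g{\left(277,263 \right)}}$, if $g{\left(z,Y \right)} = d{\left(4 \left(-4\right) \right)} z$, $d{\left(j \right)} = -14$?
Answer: $- \frac{1}{3878} \approx -0.00025787$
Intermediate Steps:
$g{\left(z,Y \right)} = - 14 z$
$\frac{1}{g{\left(277,263 \right)}} = \frac{1}{\left(-14\right) 277} = \frac{1}{-3878} = - \frac{1}{3878}$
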